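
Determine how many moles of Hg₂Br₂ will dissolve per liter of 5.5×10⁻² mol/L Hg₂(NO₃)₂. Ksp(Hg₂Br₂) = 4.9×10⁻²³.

1.5×10⁻¹¹ M

Hg₂Br₂(s) ⇌ Hg₂²⁺(aq) + 2 Br⁻(aq)
With Hg₂²⁺ already at 5.5×10⁻² mol/L and s small, take [Hg₂²⁺] ≈ 5.5×10⁻² mol/L and [Br⁻] = 2s.
Ksp = [Hg₂²⁺][Br⁻]^2 = (5.5×10⁻²)(2s)^2
(2s)^2 = 4.9×10⁻²³ / (5.5×10⁻²) = 8.9×10⁻²²
s = 1.5×10⁻¹¹ mol/L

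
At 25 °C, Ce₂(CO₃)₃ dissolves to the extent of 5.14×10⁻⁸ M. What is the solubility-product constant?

Ce₂(CO₃)₃(s) ⇌ 2 Ce³⁺(aq) + 3 CO₃²⁻(aq)
Let s be the molar solubility. Then [Ce³⁺] = 2s and [CO₃²⁻] = 3s.
Ksp = [Ce³⁺]^2[CO₃²⁻]^3 = (2s)^2 · (3s)^3 = 108s^5
Ksp = 108 × (5.14×10⁻⁸)^5 = 3.87×10⁻³⁵

Ksp = 3.87×10⁻³⁵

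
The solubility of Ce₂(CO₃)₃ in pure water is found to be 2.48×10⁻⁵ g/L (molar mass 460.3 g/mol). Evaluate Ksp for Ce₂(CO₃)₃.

Molar solubility s = (2.48×10⁻⁵ g/L) / (460.3 g/mol) = 5.3878×10⁻⁸ mol/L
Ce₂(CO₃)₃(s) ⇌ 2 Ce³⁺(aq) + 3 CO₃²⁻(aq)
Call the molar solubility s, so that [Ce³⁺] = 2s and [CO₃²⁻] = 3s.
Ksp = [Ce³⁺]^2[CO₃²⁻]^3 = (2s)^2 · (3s)^3 = 108s^5
Ksp = 108 × (5.3878×10⁻⁸)^5 = 4.90×10⁻³⁵

Ksp = 4.90×10⁻³⁵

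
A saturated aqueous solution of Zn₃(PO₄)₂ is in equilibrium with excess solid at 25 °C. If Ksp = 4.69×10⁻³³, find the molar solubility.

1.34×10⁻⁷ M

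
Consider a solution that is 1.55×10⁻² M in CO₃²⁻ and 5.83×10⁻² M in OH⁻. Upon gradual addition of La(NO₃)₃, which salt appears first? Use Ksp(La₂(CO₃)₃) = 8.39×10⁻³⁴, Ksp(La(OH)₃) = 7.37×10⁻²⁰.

La(OH)₃

Each salt precipitates once Q = Ksp for that salt.
For La₂(CO₃)₃: [La³⁺] = (Ksp/[CO₃²⁻]^3)^(1/2) = 1.50×10⁻¹⁴ M
For La(OH)₃: [La³⁺] = (Ksp/[OH⁻]^3) = 3.72×10⁻¹⁶ M
The smaller threshold [La³⁺] is reached first, so La(OH)₃ precipitates first.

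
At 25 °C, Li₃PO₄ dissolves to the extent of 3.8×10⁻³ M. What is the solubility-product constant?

Ksp = 5.6×10⁻⁹

Li₃PO₄(s) ⇌ 3 Li⁺(aq) + PO₄³⁻(aq)
Call the molar solubility s, so that [Li⁺] = 3s and [PO₄³⁻] = s.
Ksp = [Li⁺]^3[PO₄³⁻] = (3s)^3 · s = 27s^4
Ksp = 27 × (3.8×10⁻³)^4 = 5.6×10⁻⁹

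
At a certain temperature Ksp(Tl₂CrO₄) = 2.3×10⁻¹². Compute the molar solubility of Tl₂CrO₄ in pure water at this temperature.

8.3×10⁻⁵ M

Tl₂CrO₄(s) ⇌ 2 Tl⁺(aq) + CrO₄²⁻(aq)
With molar solubility s: [Tl⁺] = 2s, [CrO₄²⁻] = s.
Ksp = [Tl⁺]^2[CrO₄²⁻] = (2s)^2 · s = 4s^3
4s^3 = 2.3×10⁻¹²  ⇒  s^3 = 5.8×10⁻¹³
Taking the 3rd root, s = 8.3×10⁻⁵ M.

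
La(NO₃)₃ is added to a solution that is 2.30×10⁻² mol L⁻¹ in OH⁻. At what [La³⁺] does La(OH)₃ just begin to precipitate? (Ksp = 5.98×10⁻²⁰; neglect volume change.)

Each salt precipitates once Q = Ksp for that salt.
La(OH)₃(s) ⇌ La³⁺(aq) + 3 OH⁻(aq)
Ksp = [La³⁺][OH⁻]^3 = [La³⁺](2.30×10⁻²)^3
[La³⁺] = 5.98×10⁻²⁰ / (2.30×10⁻²)^3 = 4.91×10⁻¹⁵
[La³⁺] = 4.91×10⁻¹⁵ mol L⁻¹

4.91×10⁻¹⁵ M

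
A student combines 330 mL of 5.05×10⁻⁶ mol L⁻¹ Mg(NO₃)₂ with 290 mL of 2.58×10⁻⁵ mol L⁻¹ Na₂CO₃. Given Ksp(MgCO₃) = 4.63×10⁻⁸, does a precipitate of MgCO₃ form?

No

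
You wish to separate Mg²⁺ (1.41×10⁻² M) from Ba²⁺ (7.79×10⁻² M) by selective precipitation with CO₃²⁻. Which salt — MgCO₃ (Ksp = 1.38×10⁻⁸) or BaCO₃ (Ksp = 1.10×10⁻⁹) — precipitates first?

The threshold for precipitation is Q = Ksp.
For MgCO₃: [CO₃²⁻] = (Ksp/[Mg²⁺]) = 9.79×10⁻⁷ M
For BaCO₃: [CO₃²⁻] = (Ksp/[Ba²⁺]) = 1.41×10⁻⁸ M
The smaller threshold [CO₃²⁻] is reached first, so BaCO₃ precipitates first.

BaCO₃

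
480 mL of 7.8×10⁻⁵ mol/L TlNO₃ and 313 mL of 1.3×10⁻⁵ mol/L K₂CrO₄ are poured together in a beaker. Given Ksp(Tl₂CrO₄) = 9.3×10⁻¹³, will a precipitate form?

No

The combined volume is 793 mL.
[Tl⁺] = (7.8×10⁻⁵)(480)/793 = 4.7×10⁻⁵ mol/L
[CrO₄²⁻] = (1.3×10⁻⁵)(313)/793 = 5.1×10⁻⁶ mol/L
Q = [Tl⁺]^2[CrO₄²⁻] = 1.1×10⁻¹⁴
Since Q (1.1×10⁻¹⁴) is less than Ksp (9.3×10⁻¹³), no Tl₂CrO₄ precipitates.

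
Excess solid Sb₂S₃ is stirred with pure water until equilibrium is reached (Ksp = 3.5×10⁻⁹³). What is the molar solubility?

Sb₂S₃(s) ⇌ 2 Sb³⁺(aq) + 3 S²⁻(aq)
With molar solubility s: [Sb³⁺] = 2s, [S²⁻] = 3s.
Ksp = [Sb³⁺]^2[S²⁻]^3 = (2s)^2 · (3s)^3 = 108s^5
108s^5 = 3.5×10⁻⁹³  ⇒  s^5 = 3.2×10⁻⁹⁵
Taking the 5th root, s = 1.3×10⁻¹⁹ M.

1.3×10⁻¹⁹ M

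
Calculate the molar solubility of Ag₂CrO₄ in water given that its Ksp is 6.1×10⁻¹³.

Ag₂CrO₄(s) ⇌ 2 Ag⁺(aq) + CrO₄²⁻(aq)
For each mole of Ag₂CrO₄ that dissolves per liter, [Ag⁺] = 2s and [CrO₄²⁻] = s; let s denote this solubility.
Ksp = [Ag⁺]^2[CrO₄²⁻] = (2s)^2 · s = 4s^3
4s^3 = 6.1×10⁻¹³  ⇒  s^3 = 1.5×10⁻¹³
s = (1.5×10⁻¹³)^(1/3) = 5.3×10⁻⁵ mol/L

5.3×10⁻⁵ M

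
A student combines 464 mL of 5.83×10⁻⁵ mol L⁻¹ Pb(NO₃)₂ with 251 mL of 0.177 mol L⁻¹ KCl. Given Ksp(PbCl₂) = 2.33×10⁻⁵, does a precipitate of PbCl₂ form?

No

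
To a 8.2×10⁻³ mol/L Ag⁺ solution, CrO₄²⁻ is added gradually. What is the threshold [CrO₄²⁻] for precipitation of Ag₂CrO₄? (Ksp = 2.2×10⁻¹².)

The threshold for precipitation is Q = Ksp.
Ag₂CrO₄(s) ⇌ 2 Ag⁺(aq) + CrO₄²⁻(aq)
Ksp = [Ag⁺]^2[CrO₄²⁻] = [CrO₄²⁻](8.2×10⁻³)^2
[CrO₄²⁻] = 2.2×10⁻¹² / (8.2×10⁻³)^2 = 3.3×10⁻⁸
[CrO₄²⁻] = 3.3×10⁻⁸ mol/L

3.3×10⁻⁸ M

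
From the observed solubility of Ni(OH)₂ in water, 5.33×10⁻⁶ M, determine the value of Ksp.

Ksp = 6.06×10⁻¹⁶

Ni(OH)₂(s) ⇌ Ni²⁺(aq) + 2 OH⁻(aq)
If s mol/L of Ni(OH)₂ dissolves, [Ni²⁺] = s and [OH⁻] = 2s.
Ksp = [Ni²⁺][OH⁻]^2 = s · (2s)^2 = 4s^3
Ksp = 4 × (5.33×10⁻⁶)^3 = 6.06×10⁻¹⁶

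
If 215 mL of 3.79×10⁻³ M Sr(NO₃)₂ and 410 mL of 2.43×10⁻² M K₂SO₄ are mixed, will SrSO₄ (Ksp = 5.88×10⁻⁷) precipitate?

Yes

The combined volume is 625 mL.
[Sr²⁺] = (3.79×10⁻³)(215)/625 = 1.30×10⁻³ M
[SO₄²⁻] = (2.43×10⁻²)(410)/625 = 1.59×10⁻² M
Q = [Sr²⁺][SO₄²⁻] = 2.08×10⁻⁵
Q = 2.08×10⁻⁵ > Ksp = 5.88×10⁻⁷, so the solution is supersaturated and SrSO₄ precipitates.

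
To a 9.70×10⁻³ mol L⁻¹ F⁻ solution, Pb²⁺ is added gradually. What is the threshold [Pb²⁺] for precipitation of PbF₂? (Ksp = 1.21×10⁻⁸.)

1.29×10⁻⁴ M

Each salt precipitates once Q = Ksp for that salt.
PbF₂(s) ⇌ Pb²⁺(aq) + 2 F⁻(aq)
Ksp = [Pb²⁺][F⁻]^2 = [Pb²⁺](9.70×10⁻³)^2
[Pb²⁺] = 1.21×10⁻⁸ / (9.70×10⁻³)^2 = 1.29×10⁻⁴
[Pb²⁺] = 1.29×10⁻⁴ mol L⁻¹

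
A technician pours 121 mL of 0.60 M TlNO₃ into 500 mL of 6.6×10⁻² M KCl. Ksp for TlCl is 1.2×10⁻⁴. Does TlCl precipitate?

Yes

After mixing, V = 121 mL + 500 mL = 621 mL.
[Tl⁺] = (0.60)(121)/621 = 0.12 M
[Cl⁻] = (6.6×10⁻²)(500)/621 = 5.3×10⁻² M
Q = [Tl⁺][Cl⁻] = 6.2×10⁻³
Q = 6.2×10⁻³ > Ksp = 1.2×10⁻⁴, so the solution is supersaturated and TlCl precipitates.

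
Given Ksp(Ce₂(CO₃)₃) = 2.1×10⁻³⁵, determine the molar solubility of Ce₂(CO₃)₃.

4.5×10⁻⁸ M

Ce₂(CO₃)₃(s) ⇌ 2 Ce³⁺(aq) + 3 CO₃²⁻(aq)
For each mole of Ce₂(CO₃)₃ that dissolves per liter, [Ce³⁺] = 2s and [CO₃²⁻] = 3s; let s denote this solubility.
Ksp = [Ce³⁺]^2[CO₃²⁻]^3 = (2s)^2 · (3s)^3 = 108s^5
108s^5 = 2.1×10⁻³⁵  ⇒  s^5 = 1.9×10⁻³⁷
Taking the 5th root, s = 4.5×10⁻⁸ mol L⁻¹.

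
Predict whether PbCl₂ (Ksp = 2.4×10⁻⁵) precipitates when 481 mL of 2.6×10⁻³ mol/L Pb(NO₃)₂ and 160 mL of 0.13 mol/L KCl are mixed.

No

Total volume after mixing = 481 + 160 = 641 mL.
[Pb²⁺] = (2.6×10⁻³)(481)/641 = 2.0×10⁻³ mol/L
[Cl⁻] = (0.13)(160)/641 = 3.2×10⁻² mol/L
Q = [Pb²⁺][Cl⁻]^2 = 2.1×10⁻⁶
Since Q (2.1×10⁻⁶) is less than Ksp (2.4×10⁻⁵), no PbCl₂ precipitates.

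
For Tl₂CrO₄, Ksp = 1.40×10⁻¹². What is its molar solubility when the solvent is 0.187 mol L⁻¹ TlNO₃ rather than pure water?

Tl₂CrO₄(s) ⇌ 2 Tl⁺(aq) + CrO₄²⁻(aq)
With Tl⁺ already at 0.187 mol L⁻¹ and s small, take [Tl⁺] ≈ 0.187 mol L⁻¹ and [CrO₄²⁻] = s.
Ksp = [Tl⁺]^2[CrO₄²⁻] = (0.187)^2s
s = 1.40×10⁻¹² / (0.187)^2 = 4.00×10⁻¹¹
s = 4.00×10⁻¹¹ mol L⁻¹

4.00×10⁻¹¹ M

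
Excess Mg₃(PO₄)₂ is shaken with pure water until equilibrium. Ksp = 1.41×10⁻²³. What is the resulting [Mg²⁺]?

Mg₃(PO₄)₂(s) ⇌ 3 Mg²⁺(aq) + 2 PO₄³⁻(aq)
Call the molar solubility s, so that [Mg²⁺] = 3s and [PO₄³⁻] = 2s.
Ksp = [Mg²⁺]^3[PO₄³⁻]^2 = (3s)^3 · (2s)^2 = 108s^5 = 1.41×10⁻²³
s = 1.05×10⁻⁵ M
[Mg²⁺] = 3s = 3.16×10⁻⁵ M

3.16×10⁻⁵ M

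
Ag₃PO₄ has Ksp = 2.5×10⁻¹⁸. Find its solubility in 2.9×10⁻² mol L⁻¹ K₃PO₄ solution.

1.5×10⁻⁶ M

Ag₃PO₄(s) ⇌ 3 Ag⁺(aq) + PO₄³⁻(aq)
PO₄³⁻ is already present at 2.9×10⁻² mol L⁻¹. If s mol/L of Ag₃PO₄ dissolves, [Ag⁺] = 3s while [PO₄³⁻] ≈ 2.9×10⁻² mol L⁻¹.
Ksp = [Ag⁺]^3[PO₄³⁻] = (3s)^3(2.9×10⁻²)
(3s)^3 = 2.5×10⁻¹⁸ / (2.9×10⁻²) = 8.6×10⁻¹⁷
s = 1.5×10⁻⁶ mol L⁻¹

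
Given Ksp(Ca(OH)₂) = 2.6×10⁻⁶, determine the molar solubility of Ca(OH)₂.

8.7×10⁻³ M

Ca(OH)₂(s) ⇌ Ca²⁺(aq) + 2 OH⁻(aq)
With molar solubility s: [Ca²⁺] = s, [OH⁻] = 2s.
Ksp = [Ca²⁺][OH⁻]^2 = s · (2s)^2 = 4s^3
4s^3 = 2.6×10⁻⁶  ⇒  s^3 = 6.5×10⁻⁷
Taking the 3rd root, s = 8.7×10⁻³ mol/L.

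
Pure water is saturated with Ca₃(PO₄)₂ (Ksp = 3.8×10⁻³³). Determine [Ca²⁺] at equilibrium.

3.9×10⁻⁷ M

Ca₃(PO₄)₂(s) ⇌ 3 Ca²⁺(aq) + 2 PO₄³⁻(aq)
For each mole of Ca₃(PO₄)₂ that dissolves per liter, [Ca²⁺] = 3s and [PO₄³⁻] = 2s; let s denote this solubility.
Ksp = [Ca²⁺]^3[PO₄³⁻]^2 = (3s)^3 · (2s)^2 = 108s^5 = 3.8×10⁻³³
s = 1.3×10⁻⁷ mol/L
[Ca²⁺] = 3s = 3.9×10⁻⁷ mol/L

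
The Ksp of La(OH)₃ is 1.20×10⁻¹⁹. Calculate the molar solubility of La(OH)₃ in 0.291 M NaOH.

La(OH)₃(s) ⇌ La³⁺(aq) + 3 OH⁻(aq)
OH⁻ is already present at 0.291 M. If s mol/L of La(OH)₃ dissolves, [La³⁺] = s while [OH⁻] ≈ 0.291 M.
Ksp = [La³⁺][OH⁻]^3 = s(0.291)^3
s = 1.20×10⁻¹⁹ / (0.291)^3 = 4.87×10⁻¹⁸
s = 4.87×10⁻¹⁸ M

4.87×10⁻¹⁸ M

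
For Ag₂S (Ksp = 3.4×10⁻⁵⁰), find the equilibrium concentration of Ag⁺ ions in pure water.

4.1×10⁻¹⁷ M

Ag₂S(s) ⇌ 2 Ag⁺(aq) + S²⁻(aq)
With molar solubility s: [Ag⁺] = 2s, [S²⁻] = s.
Ksp = [Ag⁺]^2[S²⁻] = (2s)^2 · s = 4s^3 = 3.4×10⁻⁵⁰
s = 2.0×10⁻¹⁷ M
[Ag⁺] = 2s = 4.1×10⁻¹⁷ M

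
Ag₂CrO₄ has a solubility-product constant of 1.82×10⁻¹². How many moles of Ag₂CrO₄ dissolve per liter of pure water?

7.69×10⁻⁵ M

Ag₂CrO₄(s) ⇌ 2 Ag⁺(aq) + CrO₄²⁻(aq)
Let s be the molar solubility. Then [Ag⁺] = 2s and [CrO₄²⁻] = s.
Ksp = [Ag⁺]^2[CrO₄²⁻] = (2s)^2 · s = 4s^3
4s^3 = 1.82×10⁻¹²  ⇒  s^3 = 4.55×10⁻¹³
s = 7.69×10⁻⁵ mol/L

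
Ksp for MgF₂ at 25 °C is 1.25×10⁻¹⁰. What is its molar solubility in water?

3.15×10⁻⁴ M

MgF₂(s) ⇌ Mg²⁺(aq) + 2 F⁻(aq)
With molar solubility s: [Mg²⁺] = s, [F⁻] = 2s.
Ksp = [Mg²⁺][F⁻]^2 = s · (2s)^2 = 4s^3
4s^3 = 1.25×10⁻¹⁰  ⇒  s^3 = 3.13×10⁻¹¹
Taking the 3rd root, s = 3.15×10⁻⁴ mol/L.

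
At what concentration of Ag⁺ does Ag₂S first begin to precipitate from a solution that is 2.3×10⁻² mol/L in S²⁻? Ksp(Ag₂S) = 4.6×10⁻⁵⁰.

1.4×10⁻²⁴ M

Each salt precipitates once Q = Ksp for that salt.
Ag₂S(s) ⇌ 2 Ag⁺(aq) + S²⁻(aq)
Ksp = [Ag⁺]^2[S²⁻] = [Ag⁺]^2(2.3×10⁻²)
[Ag⁺]^2 = 4.6×10⁻⁵⁰ / (2.3×10⁻²) = 2.0×10⁻⁴⁸
[Ag⁺] = 1.4×10⁻²⁴ mol/L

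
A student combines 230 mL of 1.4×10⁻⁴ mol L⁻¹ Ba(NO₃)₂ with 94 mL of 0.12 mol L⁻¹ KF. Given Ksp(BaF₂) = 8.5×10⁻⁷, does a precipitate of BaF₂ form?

After mixing, V = 230 mL + 94 mL = 324 mL.
[Ba²⁺] = (1.4×10⁻⁴)(230)/324 = 9.9×10⁻⁵ mol L⁻¹
[F⁻] = (0.12)(94)/324 = 3.5×10⁻² mol L⁻¹
Q = [Ba²⁺][F⁻]^2 = 1.2×10⁻⁷
Since Q (1.2×10⁻⁷) is less than Ksp (8.5×10⁻⁷), no BaF₂ precipitates.

No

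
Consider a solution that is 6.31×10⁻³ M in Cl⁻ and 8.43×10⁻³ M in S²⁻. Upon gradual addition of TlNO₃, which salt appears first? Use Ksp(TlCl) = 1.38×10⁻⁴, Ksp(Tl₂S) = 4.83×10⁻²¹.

Each salt precipitates once Q = Ksp for that salt.
For TlCl: [Tl⁺] = (Ksp/[Cl⁻]) = 2.19×10⁻² M
For Tl₂S: [Tl⁺] = (Ksp/[S²⁻])^(1/2) = 7.57×10⁻¹⁰ M
Tl₂S requires the lower [Tl⁺], so it precipitates first.

Tl₂S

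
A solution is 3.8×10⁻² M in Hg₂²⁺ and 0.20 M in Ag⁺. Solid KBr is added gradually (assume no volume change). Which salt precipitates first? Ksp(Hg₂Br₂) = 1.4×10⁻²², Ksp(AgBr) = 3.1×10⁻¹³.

AgBr

The threshold for precipitation is Q = Ksp.
For Hg₂Br₂: [Br⁻] = (Ksp/[Hg₂²⁺])^(1/2) = 6.1×10⁻¹¹ M
For AgBr: [Br⁻] = (Ksp/[Ag⁺]) = 1.6×10⁻¹² M
The smaller threshold [Br⁻] is reached first, so AgBr precipitates first.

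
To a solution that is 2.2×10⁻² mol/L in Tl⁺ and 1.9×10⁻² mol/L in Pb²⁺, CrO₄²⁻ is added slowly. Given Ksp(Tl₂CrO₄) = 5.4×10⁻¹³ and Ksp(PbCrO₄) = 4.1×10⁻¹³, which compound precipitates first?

PbCrO₄

A salt starts to precipitate once the ion product Q reaches its Ksp.
For Tl₂CrO₄: [CrO₄²⁻] = (Ksp/[Tl⁺]^2) = 1.1×10⁻⁹ mol/L
For PbCrO₄: [CrO₄²⁻] = (Ksp/[Pb²⁺]) = 2.2×10⁻¹¹ mol/L
PbCrO₄ requires the lower [CrO₄²⁻], so it precipitates first.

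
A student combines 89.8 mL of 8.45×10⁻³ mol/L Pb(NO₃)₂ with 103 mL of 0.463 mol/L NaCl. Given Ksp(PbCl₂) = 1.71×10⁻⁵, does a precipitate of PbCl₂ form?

Total volume after mixing = 89.8 + 103 = 192.8 mL.
[Pb²⁺] = (8.45×10⁻³)(89.8)/192.8 = 3.94×10⁻³ mol/L
[Cl⁻] = (0.463)(103)/192.8 = 0.247 mol/L
Q = [Pb²⁺][Cl⁻]^2 = 2.41×10⁻⁴
Because Q > Ksp (2.41×10⁻⁴ vs 1.71×10⁻⁵), a precipitate of PbCl₂ forms.

Yes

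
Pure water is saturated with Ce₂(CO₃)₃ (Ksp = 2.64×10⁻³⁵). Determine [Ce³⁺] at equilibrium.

9.52×10⁻⁸ M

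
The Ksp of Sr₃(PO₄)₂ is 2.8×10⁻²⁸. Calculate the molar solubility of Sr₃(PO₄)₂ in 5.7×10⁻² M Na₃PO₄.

Sr₃(PO₄)₂(s) ⇌ 3 Sr²⁺(aq) + 2 PO₄³⁻(aq)
The solution already contains PO₄³⁻ at 5.7×10⁻² M. Let s be the molar solubility of Sr₃(PO₄)₂.
[PO₄³⁻] ≈ 5.7×10⁻² M (common ion dominates); [Sr²⁺] = 3s.
Ksp = [Sr²⁺]^3[PO₄³⁻]^2 = (3s)^3(5.7×10⁻²)^2
(3s)^3 = 2.8×10⁻²⁸ / (5.7×10⁻²)^2 = 8.6×10⁻²⁶
s = 1.5×10⁻⁹ M

1.5×10⁻⁹ M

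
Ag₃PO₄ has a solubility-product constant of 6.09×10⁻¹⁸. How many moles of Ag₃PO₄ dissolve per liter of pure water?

2.18×10⁻⁵ M

Ag₃PO₄(s) ⇌ 3 Ag⁺(aq) + PO₄³⁻(aq)
With molar solubility s: [Ag⁺] = 3s, [PO₄³⁻] = s.
Ksp = [Ag⁺]^3[PO₄³⁻] = (3s)^3 · s = 27s^4
27s^4 = 6.09×10⁻¹⁸  ⇒  s^4 = 2.26×10⁻¹⁹
s = 2.18×10⁻⁵ M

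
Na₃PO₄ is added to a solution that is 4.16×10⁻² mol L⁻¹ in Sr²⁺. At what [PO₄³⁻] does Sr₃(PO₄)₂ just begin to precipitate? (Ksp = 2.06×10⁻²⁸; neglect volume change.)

Precipitation of each salt begins when its ion product equals Ksp.
Sr₃(PO₄)₂(s) ⇌ 3 Sr²⁺(aq) + 2 PO₄³⁻(aq)
Ksp = [Sr²⁺]^3[PO₄³⁻]^2 = [PO₄³⁻]^2(4.16×10⁻²)^3
[PO₄³⁻]^2 = 2.06×10⁻²⁸ / (4.16×10⁻²)^3 = 2.86×10⁻²⁴
[PO₄³⁻] = 1.69×10⁻¹² mol L⁻¹

1.69×10⁻¹² M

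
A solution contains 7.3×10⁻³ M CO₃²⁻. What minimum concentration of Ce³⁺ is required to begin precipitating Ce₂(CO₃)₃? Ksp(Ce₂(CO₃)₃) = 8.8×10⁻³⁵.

1.5×10⁻¹⁴ M

Each salt precipitates once Q = Ksp for that salt.
Ce₂(CO₃)₃(s) ⇌ 2 Ce³⁺(aq) + 3 CO₃²⁻(aq)
Ksp = [Ce³⁺]^2[CO₃²⁻]^3 = [Ce³⁺]^2(7.3×10⁻³)^3
[Ce³⁺]^2 = 8.8×10⁻³⁵ / (7.3×10⁻³)^3 = 2.3×10⁻²⁸
[Ce³⁺] = 1.5×10⁻¹⁴ M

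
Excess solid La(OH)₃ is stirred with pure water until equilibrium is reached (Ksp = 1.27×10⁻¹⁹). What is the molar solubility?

8.28×10⁻⁶ M

La(OH)₃(s) ⇌ La³⁺(aq) + 3 OH⁻(aq)
Let s be the molar solubility. Then [La³⁺] = s and [OH⁻] = 3s.
Ksp = [La³⁺][OH⁻]^3 = s · (3s)^3 = 27s^4
27s^4 = 1.27×10⁻¹⁹  ⇒  s^4 = 4.70×10⁻²¹
Taking the 4th root, s = 8.28×10⁻⁶ mol/L.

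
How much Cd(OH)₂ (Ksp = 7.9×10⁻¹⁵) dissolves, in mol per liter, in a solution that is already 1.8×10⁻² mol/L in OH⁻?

2.4×10⁻¹¹ M

Cd(OH)₂(s) ⇌ Cd²⁺(aq) + 2 OH⁻(aq)
The solution already contains OH⁻ at 1.8×10⁻² mol/L. Let s be the molar solubility of Cd(OH)₂.
[OH⁻] ≈ 1.8×10⁻² mol/L (common ion dominates); [Cd²⁺] = s.
Ksp = [Cd²⁺][OH⁻]^2 = s(1.8×10⁻²)^2
s = 7.9×10⁻¹⁵ / (1.8×10⁻²)^2 = 2.4×10⁻¹¹
s = 2.4×10⁻¹¹ mol/L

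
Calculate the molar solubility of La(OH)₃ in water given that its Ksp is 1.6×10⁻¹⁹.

8.8×10⁻⁶ M

La(OH)₃(s) ⇌ La³⁺(aq) + 3 OH⁻(aq)
If s mol/L of La(OH)₃ dissolves, [La³⁺] = s and [OH⁻] = 3s.
Ksp = [La³⁺][OH⁻]^3 = s · (3s)^3 = 27s^4
27s^4 = 1.6×10⁻¹⁹  ⇒  s^4 = 5.9×10⁻²¹
s = 8.8×10⁻⁶ mol/L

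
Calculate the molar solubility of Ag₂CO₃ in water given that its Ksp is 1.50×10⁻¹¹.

1.55×10⁻⁴ M

Ag₂CO₃(s) ⇌ 2 Ag⁺(aq) + CO₃²⁻(aq)
If s mol/L of Ag₂CO₃ dissolves, [Ag⁺] = 2s and [CO₃²⁻] = s.
Ksp = [Ag⁺]^2[CO₃²⁻] = (2s)^2 · s = 4s^3
4s^3 = 1.50×10⁻¹¹  ⇒  s^3 = 3.75×10⁻¹²
Taking the 3rd root, s = 1.55×10⁻⁴ mol L⁻¹.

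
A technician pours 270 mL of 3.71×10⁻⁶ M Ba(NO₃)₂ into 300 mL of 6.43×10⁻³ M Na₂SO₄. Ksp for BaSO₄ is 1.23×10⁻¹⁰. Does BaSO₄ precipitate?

Yes

After mixing, V = 270 mL + 300 mL = 570 mL.
[Ba²⁺] = (3.71×10⁻⁶)(270)/570 = 1.76×10⁻⁶ M
[SO₄²⁻] = (6.43×10⁻³)(300)/570 = 3.38×10⁻³ M
Q = [Ba²⁺][SO₄²⁻] = 5.95×10⁻⁹
Because Q > Ksp (5.95×10⁻⁹ vs 1.23×10⁻¹⁰), a precipitate of BaSO₄ forms.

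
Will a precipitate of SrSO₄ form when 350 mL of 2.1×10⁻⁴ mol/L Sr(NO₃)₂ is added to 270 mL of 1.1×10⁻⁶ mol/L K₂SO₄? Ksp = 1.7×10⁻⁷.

No

After mixing, V = 350 mL + 270 mL = 620 mL.
[Sr²⁺] = (2.1×10⁻⁴)(350)/620 = 1.2×10⁻⁴ mol/L
[SO₄²⁻] = (1.1×10⁻⁶)(270)/620 = 4.8×10⁻⁷ mol/L
Q = [Sr²⁺][SO₄²⁻] = 5.7×10⁻¹¹
Q < Ksp (5.7×10⁻¹¹ vs 1.7×10⁻⁷); the solution remains unsaturated and no precipitate forms.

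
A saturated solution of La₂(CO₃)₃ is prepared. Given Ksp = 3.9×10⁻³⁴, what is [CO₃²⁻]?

La₂(CO₃)₃(s) ⇌ 2 La³⁺(aq) + 3 CO₃²⁻(aq)
For each mole of La₂(CO₃)₃ that dissolves per liter, [La³⁺] = 2s and [CO₃²⁻] = 3s; let s denote this solubility.
Ksp = [La³⁺]^2[CO₃²⁻]^3 = (2s)^2 · (3s)^3 = 108s^5 = 3.9×10⁻³⁴
s = 8.2×10⁻⁸ mol L⁻¹
[CO₃²⁻] = 3s = 2.4×10⁻⁷ mol L⁻¹

2.4×10⁻⁷ M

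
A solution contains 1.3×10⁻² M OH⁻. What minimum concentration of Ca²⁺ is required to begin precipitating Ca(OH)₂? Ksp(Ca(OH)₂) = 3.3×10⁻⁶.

Precipitation of each salt begins when its ion product equals Ksp.
Ca(OH)₂(s) ⇌ Ca²⁺(aq) + 2 OH⁻(aq)
Ksp = [Ca²⁺][OH⁻]^2 = [Ca²⁺](1.3×10⁻²)^2
[Ca²⁺] = 3.3×10⁻⁶ / (1.3×10⁻²)^2 = 2.0×10⁻²
[Ca²⁺] = 2.0×10⁻² M

2.0×10⁻² M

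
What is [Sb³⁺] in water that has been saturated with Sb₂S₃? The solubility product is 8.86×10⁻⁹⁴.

Sb₂S₃(s) ⇌ 2 Sb³⁺(aq) + 3 S²⁻(aq)
Let s be the molar solubility. Then [Sb³⁺] = 2s and [S²⁻] = 3s.
Ksp = [Sb³⁺]^2[S²⁻]^3 = (2s)^2 · (3s)^3 = 108s^5 = 8.86×10⁻⁹⁴
s = 9.61×10⁻²⁰ M
[Sb³⁺] = 2s = 1.92×10⁻¹⁹ M

1.92×10⁻¹⁹ M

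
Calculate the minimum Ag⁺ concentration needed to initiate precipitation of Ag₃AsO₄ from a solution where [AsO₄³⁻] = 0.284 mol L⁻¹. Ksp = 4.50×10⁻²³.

Each salt precipitates once Q = Ksp for that salt.
Ag₃AsO₄(s) ⇌ 3 Ag⁺(aq) + AsO₄³⁻(aq)
Ksp = [Ag⁺]^3[AsO₄³⁻] = [Ag⁺]^3(0.284)
[Ag⁺]^3 = 4.50×10⁻²³ / (0.284) = 1.58×10⁻²²
[Ag⁺] = 5.41×10⁻⁸ mol L⁻¹

5.41×10⁻⁸ M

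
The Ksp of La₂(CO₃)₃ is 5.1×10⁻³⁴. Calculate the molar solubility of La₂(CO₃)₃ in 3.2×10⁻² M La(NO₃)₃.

2.6×10⁻¹¹ M

La₂(CO₃)₃(s) ⇌ 2 La³⁺(aq) + 3 CO₃²⁻(aq)
The solution already contains La³⁺ at 3.2×10⁻² M. Let s be the molar solubility of La₂(CO₃)₃.
[La³⁺] ≈ 3.2×10⁻² M (common ion dominates); [CO₃²⁻] = 3s.
Ksp = [La³⁺]^2[CO₃²⁻]^3 = (3.2×10⁻²)^2(3s)^3
(3s)^3 = 5.1×10⁻³⁴ / (3.2×10⁻²)^2 = 5.0×10⁻³¹
s = 2.6×10⁻¹¹ M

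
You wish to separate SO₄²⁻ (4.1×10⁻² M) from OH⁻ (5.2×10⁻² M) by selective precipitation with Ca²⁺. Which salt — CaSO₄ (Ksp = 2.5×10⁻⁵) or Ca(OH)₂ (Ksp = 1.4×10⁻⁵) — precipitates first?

CaSO₄

The threshold for precipitation is Q = Ksp.
For CaSO₄: [Ca²⁺] = (Ksp/[SO₄²⁻]) = 6.1×10⁻⁴ M
For Ca(OH)₂: [Ca²⁺] = (Ksp/[OH⁻]^2) = 5.2×10⁻³ M
Since CaSO₄ needs less Ca²⁺ to reach saturation, it precipitates first.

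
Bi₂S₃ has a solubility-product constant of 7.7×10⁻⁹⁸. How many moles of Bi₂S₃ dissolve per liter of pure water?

1.5×10⁻²⁰ M

Bi₂S₃(s) ⇌ 2 Bi³⁺(aq) + 3 S²⁻(aq)
If s mol/L of Bi₂S₃ dissolves, [Bi³⁺] = 2s and [S²⁻] = 3s.
Ksp = [Bi³⁺]^2[S²⁻]^3 = (2s)^2 · (3s)^3 = 108s^5
108s^5 = 7.7×10⁻⁹⁸  ⇒  s^5 = 7.1×10⁻¹⁰⁰
s = (7.1×10⁻¹⁰⁰)^(1/5) = 1.5×10⁻²⁰ M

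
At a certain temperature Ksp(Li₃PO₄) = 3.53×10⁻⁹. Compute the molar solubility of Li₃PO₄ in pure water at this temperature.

Li₃PO₄(s) ⇌ 3 Li⁺(aq) + PO₄³⁻(aq)
Let s be the molar solubility. Then [Li⁺] = 3s and [PO₄³⁻] = s.
Ksp = [Li⁺]^3[PO₄³⁻] = (3s)^3 · s = 27s^4
27s^4 = 3.53×10⁻⁹  ⇒  s^4 = 1.31×10⁻¹⁰
s = (1.31×10⁻¹⁰)^(1/4) = 3.38×10⁻³ mol L⁻¹

3.38×10⁻³ M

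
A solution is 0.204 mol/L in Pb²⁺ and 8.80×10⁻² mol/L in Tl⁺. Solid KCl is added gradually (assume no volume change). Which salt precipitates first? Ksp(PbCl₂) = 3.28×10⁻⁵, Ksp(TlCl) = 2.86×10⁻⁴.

TlCl

The threshold for precipitation is Q = Ksp.
For PbCl₂: [Cl⁻] = (Ksp/[Pb²⁺])^(1/2) = 1.27×10⁻² mol/L
For TlCl: [Cl⁻] = (Ksp/[Tl⁺]) = 3.25×10⁻³ mol/L
The smaller threshold [Cl⁻] is reached first, so TlCl precipitates first.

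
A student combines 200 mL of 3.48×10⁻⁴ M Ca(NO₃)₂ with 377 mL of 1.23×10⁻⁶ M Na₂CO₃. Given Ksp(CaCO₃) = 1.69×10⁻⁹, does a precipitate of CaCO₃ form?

No

After mixing, V = 200 mL + 377 mL = 577 mL.
[Ca²⁺] = (3.48×10⁻⁴)(200)/577 = 1.21×10⁻⁴ M
[CO₃²⁻] = (1.23×10⁻⁶)(377)/577 = 8.04×10⁻⁷ M
Q = [Ca²⁺][CO₃²⁻] = 9.69×10⁻¹¹
Q < Ksp (9.69×10⁻¹¹ vs 1.69×10⁻⁹); the solution remains unsaturated and no precipitate forms.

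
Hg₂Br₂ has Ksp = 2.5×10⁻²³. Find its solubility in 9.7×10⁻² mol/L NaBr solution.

Hg₂Br₂(s) ⇌ Hg₂²⁺(aq) + 2 Br⁻(aq)
The solution already contains Br⁻ at 9.7×10⁻² mol/L. Let s be the molar solubility of Hg₂Br₂.
[Br⁻] ≈ 9.7×10⁻² mol/L (common ion dominates); [Hg₂²⁺] = s.
Ksp = [Hg₂²⁺][Br⁻]^2 = s(9.7×10⁻²)^2
s = 2.5×10⁻²³ / (9.7×10⁻²)^2 = 2.7×10⁻²¹
s = 2.7×10⁻²¹ mol/L

2.7×10⁻²¹ M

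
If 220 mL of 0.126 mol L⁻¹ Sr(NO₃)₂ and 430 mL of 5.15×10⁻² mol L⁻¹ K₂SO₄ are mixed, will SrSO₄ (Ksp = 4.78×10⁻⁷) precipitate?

Total volume after mixing = 220 + 430 = 650 mL.
[Sr²⁺] = (0.126)(220)/650 = 4.26×10⁻² mol L⁻¹
[SO₄²⁻] = (5.15×10⁻²)(430)/650 = 3.41×10⁻² mol L⁻¹
Q = [Sr²⁺][SO₄²⁻] = 1.45×10⁻³
Since Q (1.45×10⁻³) exceeds Ksp (4.78×10⁻⁷), SrSO₄ will precipitate.

Yes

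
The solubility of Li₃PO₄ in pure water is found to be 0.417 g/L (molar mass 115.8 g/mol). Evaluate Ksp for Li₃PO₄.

Molar solubility s = (0.417 g/L) / (115.8 g/mol) = 3.6010×10⁻³ mol/L
Li₃PO₄(s) ⇌ 3 Li⁺(aq) + PO₄³⁻(aq)
Let s be the molar solubility. Then [Li⁺] = 3s and [PO₄³⁻] = s.
Ksp = [Li⁺]^3[PO₄³⁻] = (3s)^3 · s = 27s^4
Ksp = 27 × (3.6010×10⁻³)^4 = 4.54×10⁻⁹

Ksp = 4.54×10⁻⁹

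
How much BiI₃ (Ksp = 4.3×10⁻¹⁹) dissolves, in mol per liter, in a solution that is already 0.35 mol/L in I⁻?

BiI₃(s) ⇌ Bi³⁺(aq) + 3 I⁻(aq)
The solution already contains I⁻ at 0.35 mol/L. Let s be the molar solubility of BiI₃.
[I⁻] ≈ 0.35 mol/L (common ion dominates); [Bi³⁺] = s.
Ksp = [Bi³⁺][I⁻]^3 = s(0.35)^3
s = 4.3×10⁻¹⁹ / (0.35)^3 = 1.0×10⁻¹⁷
s = 1.0×10⁻¹⁷ mol/L

1.0×10⁻¹⁷ M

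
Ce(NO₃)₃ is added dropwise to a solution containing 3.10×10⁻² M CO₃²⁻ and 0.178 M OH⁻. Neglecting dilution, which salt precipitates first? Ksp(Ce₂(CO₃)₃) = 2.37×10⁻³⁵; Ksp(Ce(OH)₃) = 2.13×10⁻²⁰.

Ce(OH)₃

Each salt precipitates once Q = Ksp for that salt.
For Ce₂(CO₃)₃: [Ce³⁺] = (Ksp/[CO₃²⁻]^3)^(1/2) = 8.92×10⁻¹⁶ M
For Ce(OH)₃: [Ce³⁺] = (Ksp/[OH⁻]^3) = 3.78×10⁻¹⁸ M
Since Ce(OH)₃ needs less Ce³⁺ to reach saturation, it precipitates first.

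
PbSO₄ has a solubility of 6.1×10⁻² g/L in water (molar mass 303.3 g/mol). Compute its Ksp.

Ksp = 4.0×10⁻⁸

s = (6.1×10⁻² g L⁻¹)/(303.3 g mol⁻¹) = 2.011×10⁻⁴ M
PbSO₄(s) ⇌ Pb²⁺(aq) + SO₄²⁻(aq)
Let s be the molar solubility. Then [Pb²⁺] = s and [SO₄²⁻] = s.
Ksp = [Pb²⁺][SO₄²⁻] = s · s = s^2
Ksp = (2.011×10⁻⁴)^2 = 4.0×10⁻⁸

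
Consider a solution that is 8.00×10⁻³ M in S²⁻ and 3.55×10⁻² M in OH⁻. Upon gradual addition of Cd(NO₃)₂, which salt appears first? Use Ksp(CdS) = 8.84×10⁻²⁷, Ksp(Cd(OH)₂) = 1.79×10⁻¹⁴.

CdS

A salt starts to precipitate once the ion product Q reaches its Ksp.
For CdS: [Cd²⁺] = (Ksp/[S²⁻]) = 1.11×10⁻²⁴ M
For Cd(OH)₂: [Cd²⁺] = (Ksp/[OH⁻]^2) = 1.42×10⁻¹¹ M
CdS requires the lower [Cd²⁺], so it precipitates first.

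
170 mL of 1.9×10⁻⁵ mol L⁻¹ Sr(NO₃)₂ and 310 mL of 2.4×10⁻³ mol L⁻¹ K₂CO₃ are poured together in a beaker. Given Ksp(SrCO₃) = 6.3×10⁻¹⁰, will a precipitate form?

The combined volume is 480 mL.
[Sr²⁺] = (1.9×10⁻⁵)(170)/480 = 6.7×10⁻⁶ mol L⁻¹
[CO₃²⁻] = (2.4×10⁻³)(310)/480 = 1.6×10⁻³ mol L⁻¹
Q = [Sr²⁺][CO₃²⁻] = 1.0×10⁻⁸
Because Q > Ksp (1.0×10⁻⁸ vs 6.3×10⁻¹⁰), a precipitate of SrCO₃ forms.

Yes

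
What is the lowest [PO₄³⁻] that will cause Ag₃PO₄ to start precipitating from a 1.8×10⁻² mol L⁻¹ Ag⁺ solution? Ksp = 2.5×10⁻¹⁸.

Precipitation begins when Q = Ksp.
Ag₃PO₄(s) ⇌ 3 Ag⁺(aq) + PO₄³⁻(aq)
Ksp = [Ag⁺]^3[PO₄³⁻] = [PO₄³⁻](1.8×10⁻²)^3
[PO₄³⁻] = 2.5×10⁻¹⁸ / (1.8×10⁻²)^3 = 4.3×10⁻¹³
[PO₄³⁻] = 4.3×10⁻¹³ mol L⁻¹

4.3×10⁻¹³ M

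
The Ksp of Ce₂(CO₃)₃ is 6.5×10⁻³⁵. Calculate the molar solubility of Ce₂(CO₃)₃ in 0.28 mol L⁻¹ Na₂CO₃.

2.7×10⁻¹⁷ M

Ce₂(CO₃)₃(s) ⇌ 2 Ce³⁺(aq) + 3 CO₃²⁻(aq)
CO₃²⁻ is already present at 0.28 mol L⁻¹. If s mol/L of Ce₂(CO₃)₃ dissolves, [Ce³⁺] = 2s while [CO₃²⁻] ≈ 0.28 mol L⁻¹.
Ksp = [Ce³⁺]^2[CO₃²⁻]^3 = (2s)^2(0.28)^3
(2s)^2 = 6.5×10⁻³⁵ / (0.28)^3 = 3.0×10⁻³³
s = 2.7×10⁻¹⁷ mol L⁻¹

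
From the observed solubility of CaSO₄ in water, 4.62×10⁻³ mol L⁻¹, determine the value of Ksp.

Ksp = 2.13×10⁻⁵

CaSO₄(s) ⇌ Ca²⁺(aq) + SO₄²⁻(aq)
With molar solubility s: [Ca²⁺] = s, [SO₄²⁻] = s.
Ksp = [Ca²⁺][SO₄²⁻] = s · s = s^2
Ksp = (4.62×10⁻³)^2 = 2.13×10⁻⁵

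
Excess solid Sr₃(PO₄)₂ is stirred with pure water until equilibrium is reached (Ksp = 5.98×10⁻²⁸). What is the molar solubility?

Sr₃(PO₄)₂(s) ⇌ 3 Sr²⁺(aq) + 2 PO₄³⁻(aq)
If s mol/L of Sr₃(PO₄)₂ dissolves, [Sr²⁺] = 3s and [PO₄³⁻] = 2s.
Ksp = [Sr²⁺]^3[PO₄³⁻]^2 = (3s)^3 · (2s)^2 = 108s^5
108s^5 = 5.98×10⁻²⁸  ⇒  s^5 = 5.54×10⁻³⁰
Taking the 5th root, s = 1.41×10⁻⁶ mol L⁻¹.

1.41×10⁻⁶ M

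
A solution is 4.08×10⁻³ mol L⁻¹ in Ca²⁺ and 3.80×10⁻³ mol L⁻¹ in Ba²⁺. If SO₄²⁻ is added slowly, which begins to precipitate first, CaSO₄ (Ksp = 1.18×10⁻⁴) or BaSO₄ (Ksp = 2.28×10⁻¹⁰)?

BaSO₄

Precipitation begins when Q = Ksp.
For CaSO₄: [SO₄²⁻] = (Ksp/[Ca²⁺]) = 2.89×10⁻² mol L⁻¹
For BaSO₄: [SO₄²⁻] = (Ksp/[Ba²⁺]) = 6.00×10⁻⁸ mol L⁻¹
BaSO₄ requires the lower [SO₄²⁻], so it precipitates first.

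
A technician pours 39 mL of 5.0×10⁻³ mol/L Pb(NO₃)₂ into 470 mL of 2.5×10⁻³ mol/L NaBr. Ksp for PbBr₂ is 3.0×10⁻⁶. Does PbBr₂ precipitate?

No

After mixing, V = 39 mL + 470 mL = 509 mL.
[Pb²⁺] = (5.0×10⁻³)(39)/509 = 3.8×10⁻⁴ mol/L
[Br⁻] = (2.5×10⁻³)(470)/509 = 2.3×10⁻³ mol/L
Q = [Pb²⁺][Br⁻]^2 = 2.0×10⁻⁹
Q = 2.0×10⁻⁹ < Ksp = 3.0×10⁻⁶, so the solution is unsaturated and no precipitate forms.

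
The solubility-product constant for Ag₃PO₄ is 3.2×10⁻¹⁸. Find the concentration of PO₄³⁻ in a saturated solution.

Ag₃PO₄(s) ⇌ 3 Ag⁺(aq) + PO₄³⁻(aq)
If s mol/L of Ag₃PO₄ dissolves, [Ag⁺] = 3s and [PO₄³⁻] = s.
Ksp = [Ag⁺]^3[PO₄³⁻] = (3s)^3 · s = 27s^4 = 3.2×10⁻¹⁸
s = 1.9×10⁻⁵ M
[PO₄³⁻] = s = 1.9×10⁻⁵ M

1.9×10⁻⁵ M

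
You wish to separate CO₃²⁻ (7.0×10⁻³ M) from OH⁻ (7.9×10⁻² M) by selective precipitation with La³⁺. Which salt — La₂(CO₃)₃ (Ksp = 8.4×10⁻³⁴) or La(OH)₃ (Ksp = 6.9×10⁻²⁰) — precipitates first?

La(OH)₃

A salt starts to precipitate once the ion product Q reaches its Ksp.
For La₂(CO₃)₃: [La³⁺] = (Ksp/[CO₃²⁻]^3)^(1/2) = 4.9×10⁻¹⁴ M
For La(OH)₃: [La³⁺] = (Ksp/[OH⁻]^3) = 1.4×10⁻¹⁶ M
La(OH)₃ requires the lower [La³⁺], so it precipitates first.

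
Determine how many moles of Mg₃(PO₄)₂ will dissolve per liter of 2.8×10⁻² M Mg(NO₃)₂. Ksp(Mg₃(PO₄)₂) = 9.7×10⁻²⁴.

3.3×10⁻¹⁰ M

Mg₃(PO₄)₂(s) ⇌ 3 Mg²⁺(aq) + 2 PO₄³⁻(aq)
With Mg²⁺ already at 2.8×10⁻² M and s small, take [Mg²⁺] ≈ 2.8×10⁻² M and [PO₄³⁻] = 2s.
Ksp = [Mg²⁺]^3[PO₄³⁻]^2 = (2.8×10⁻²)^3(2s)^2
(2s)^2 = 9.7×10⁻²⁴ / (2.8×10⁻²)^3 = 4.4×10⁻¹⁹
s = 3.3×10⁻¹⁰ M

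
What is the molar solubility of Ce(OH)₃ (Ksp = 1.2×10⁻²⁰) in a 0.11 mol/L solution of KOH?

9.0×10⁻¹⁸ M

Ce(OH)₃(s) ⇌ Ce³⁺(aq) + 3 OH⁻(aq)
Let s be the solubility of Ce(OH)₃ here. The common ion gives [OH⁻] ≈ 0.11 mol/L, and [Ce³⁺] = s.
Ksp = [Ce³⁺][OH⁻]^3 = s(0.11)^3
s = 1.2×10⁻²⁰ / (0.11)^3 = 9.0×10⁻¹⁸
s = 9.0×10⁻¹⁸ mol/L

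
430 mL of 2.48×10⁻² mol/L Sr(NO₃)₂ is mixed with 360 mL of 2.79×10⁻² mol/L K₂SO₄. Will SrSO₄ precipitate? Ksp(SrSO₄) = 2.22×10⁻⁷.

Yes

The combined volume is 790 mL.
[Sr²⁺] = (2.48×10⁻²)(430)/790 = 1.35×10⁻² mol/L
[SO₄²⁻] = (2.79×10⁻²)(360)/790 = 1.27×10⁻² mol/L
Q = [Sr²⁺][SO₄²⁻] = 1.72×10⁻⁴
Since Q (1.72×10⁻⁴) exceeds Ksp (2.22×10⁻⁷), SrSO₄ will precipitate.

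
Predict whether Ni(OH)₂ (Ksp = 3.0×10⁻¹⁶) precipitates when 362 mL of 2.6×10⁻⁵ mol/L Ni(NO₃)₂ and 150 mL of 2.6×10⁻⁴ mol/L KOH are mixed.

After mixing, V = 362 mL + 150 mL = 512 mL.
[Ni²⁺] = (2.6×10⁻⁵)(362)/512 = 1.8×10⁻⁵ mol/L
[OH⁻] = (2.6×10⁻⁴)(150)/512 = 7.6×10⁻⁵ mol/L
Q = [Ni²⁺][OH⁻]^2 = 1.1×10⁻¹³
Because Q > Ksp (1.1×10⁻¹³ vs 3.0×10⁻¹⁶), a precipitate of Ni(OH)₂ forms.

Yes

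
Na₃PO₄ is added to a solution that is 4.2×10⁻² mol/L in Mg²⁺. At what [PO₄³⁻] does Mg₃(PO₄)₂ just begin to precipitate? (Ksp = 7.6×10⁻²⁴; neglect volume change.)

3.2×10⁻¹⁰ M

Precipitation of each salt begins when its ion product equals Ksp.
Mg₃(PO₄)₂(s) ⇌ 3 Mg²⁺(aq) + 2 PO₄³⁻(aq)
Ksp = [Mg²⁺]^3[PO₄³⁻]^2 = [PO₄³⁻]^2(4.2×10⁻²)^3
[PO₄³⁻]^2 = 7.6×10⁻²⁴ / (4.2×10⁻²)^3 = 1.0×10⁻¹⁹
[PO₄³⁻] = 3.2×10⁻¹⁰ mol/L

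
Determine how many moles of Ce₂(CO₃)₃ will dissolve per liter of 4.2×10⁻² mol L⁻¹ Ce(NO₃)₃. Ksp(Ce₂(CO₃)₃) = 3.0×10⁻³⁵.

8.6×10⁻¹² M

Ce₂(CO₃)₃(s) ⇌ 2 Ce³⁺(aq) + 3 CO₃²⁻(aq)
Ce³⁺ is already present at 4.2×10⁻² mol L⁻¹. If s mol/L of Ce₂(CO₃)₃ dissolves, [CO₃²⁻] = 3s while [Ce³⁺] ≈ 4.2×10⁻² mol L⁻¹.
Ksp = [Ce³⁺]^2[CO₃²⁻]^3 = (4.2×10⁻²)^2(3s)^3
(3s)^3 = 3.0×10⁻³⁵ / (4.2×10⁻²)^2 = 1.7×10⁻³²
s = 8.6×10⁻¹² mol L⁻¹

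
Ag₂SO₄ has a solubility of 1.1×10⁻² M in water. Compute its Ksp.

Ksp = 5.3×10⁻⁶

Ag₂SO₄(s) ⇌ 2 Ag⁺(aq) + SO₄²⁻(aq)
For each mole of Ag₂SO₄ that dissolves per liter, [Ag⁺] = 2s and [SO₄²⁻] = s; let s denote this solubility.
Ksp = [Ag⁺]^2[SO₄²⁻] = (2s)^2 · s = 4s^3
Ksp = 4 × (1.1×10⁻²)^3 = 5.3×10⁻⁶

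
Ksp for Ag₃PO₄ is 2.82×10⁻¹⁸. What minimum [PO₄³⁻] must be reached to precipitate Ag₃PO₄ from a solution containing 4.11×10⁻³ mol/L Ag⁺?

4.06×10⁻¹¹ M

The threshold for precipitation is Q = Ksp.
Ag₃PO₄(s) ⇌ 3 Ag⁺(aq) + PO₄³⁻(aq)
Ksp = [Ag⁺]^3[PO₄³⁻] = [PO₄³⁻](4.11×10⁻³)^3
[PO₄³⁻] = 2.82×10⁻¹⁸ / (4.11×10⁻³)^3 = 4.06×10⁻¹¹
[PO₄³⁻] = 4.06×10⁻¹¹ mol/L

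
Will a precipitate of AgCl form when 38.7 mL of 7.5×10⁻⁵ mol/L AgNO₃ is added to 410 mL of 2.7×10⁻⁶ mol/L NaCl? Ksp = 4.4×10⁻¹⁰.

After mixing, V = 38.7 mL + 410 mL = 448.7 mL.
[Ag⁺] = (7.5×10⁻⁵)(38.7)/448.7 = 6.5×10⁻⁶ mol/L
[Cl⁻] = (2.7×10⁻⁶)(410)/448.7 = 2.5×10⁻⁶ mol/L
Q = [Ag⁺][Cl⁻] = 1.6×10⁻¹¹
Q < Ksp (1.6×10⁻¹¹ vs 4.4×10⁻¹⁰); the solution remains unsaturated and no precipitate forms.

No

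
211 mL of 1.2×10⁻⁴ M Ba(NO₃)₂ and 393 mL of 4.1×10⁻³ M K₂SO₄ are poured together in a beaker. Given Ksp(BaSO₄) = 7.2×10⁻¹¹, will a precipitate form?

After mixing, V = 211 mL + 393 mL = 604 mL.
[Ba²⁺] = (1.2×10⁻⁴)(211)/604 = 4.2×10⁻⁵ M
[SO₄²⁻] = (4.1×10⁻³)(393)/604 = 2.7×10⁻³ M
Q = [Ba²⁺][SO₄²⁻] = 1.1×10⁻⁷
Because Q > Ksp (1.1×10⁻⁷ vs 7.2×10⁻¹¹), a precipitate of BaSO₄ forms.

Yes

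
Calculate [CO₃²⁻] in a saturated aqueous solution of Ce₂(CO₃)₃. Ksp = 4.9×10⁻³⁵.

1.6×10⁻⁷ M

Ce₂(CO₃)₃(s) ⇌ 2 Ce³⁺(aq) + 3 CO₃²⁻(aq)
Let s be the molar solubility. Then [Ce³⁺] = 2s and [CO₃²⁻] = 3s.
Ksp = [Ce³⁺]^2[CO₃²⁻]^3 = (2s)^2 · (3s)^3 = 108s^5 = 4.9×10⁻³⁵
s = 5.4×10⁻⁸ mol L⁻¹
[CO₃²⁻] = 3s = 1.6×10⁻⁷ mol L⁻¹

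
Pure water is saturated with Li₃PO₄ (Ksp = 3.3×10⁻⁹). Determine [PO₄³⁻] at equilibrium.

3.3×10⁻³ M

Li₃PO₄(s) ⇌ 3 Li⁺(aq) + PO₄³⁻(aq)
Let s be the molar solubility. Then [Li⁺] = 3s and [PO₄³⁻] = s.
Ksp = [Li⁺]^3[PO₄³⁻] = (3s)^3 · s = 27s^4 = 3.3×10⁻⁹
s = 3.3×10⁻³ mol/L
[PO₄³⁻] = s = 3.3×10⁻³ mol/L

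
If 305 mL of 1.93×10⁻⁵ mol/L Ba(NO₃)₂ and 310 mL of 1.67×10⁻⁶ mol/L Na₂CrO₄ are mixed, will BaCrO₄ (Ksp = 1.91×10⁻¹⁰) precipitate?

No

After mixing, V = 305 mL + 310 mL = 615 mL.
[Ba²⁺] = (1.93×10⁻⁵)(305)/615 = 9.57×10⁻⁶ mol/L
[CrO₄²⁻] = (1.67×10⁻⁶)(310)/615 = 8.42×10⁻⁷ mol/L
Q = [Ba²⁺][CrO₄²⁻] = 8.06×10⁻¹²
Since Q (8.06×10⁻¹²) is less than Ksp (1.91×10⁻¹⁰), no BaCrO₄ precipitates.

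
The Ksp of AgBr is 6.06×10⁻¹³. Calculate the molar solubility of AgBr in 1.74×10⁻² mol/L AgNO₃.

AgBr(s) ⇌ Ag⁺(aq) + Br⁻(aq)
Let s be the solubility of AgBr here. The common ion gives [Ag⁺] ≈ 1.74×10⁻² mol/L, and [Br⁻] = s.
Ksp = [Ag⁺][Br⁻] = (1.74×10⁻²)s
s = 6.06×10⁻¹³ / (1.74×10⁻²) = 3.48×10⁻¹¹
s = 3.48×10⁻¹¹ mol/L

3.48×10⁻¹¹ M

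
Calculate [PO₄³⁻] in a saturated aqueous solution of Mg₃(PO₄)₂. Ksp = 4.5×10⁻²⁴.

1.7×10⁻⁵ M

Mg₃(PO₄)₂(s) ⇌ 3 Mg²⁺(aq) + 2 PO₄³⁻(aq)
If s mol/L of Mg₃(PO₄)₂ dissolves, [Mg²⁺] = 3s and [PO₄³⁻] = 2s.
Ksp = [Mg²⁺]^3[PO₄³⁻]^2 = (3s)^3 · (2s)^2 = 108s^5 = 4.5×10⁻²⁴
s = 8.4×10⁻⁶ mol L⁻¹
[PO₄³⁻] = 2s = 1.7×10⁻⁵ mol L⁻¹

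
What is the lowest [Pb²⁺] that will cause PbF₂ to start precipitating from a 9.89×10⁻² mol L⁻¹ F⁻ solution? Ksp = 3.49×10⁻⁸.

3.57×10⁻⁶ M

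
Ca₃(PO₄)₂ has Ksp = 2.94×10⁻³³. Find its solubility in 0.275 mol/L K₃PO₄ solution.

1.13×10⁻¹¹ M

Ca₃(PO₄)₂(s) ⇌ 3 Ca²⁺(aq) + 2 PO₄³⁻(aq)
The solution already contains PO₄³⁻ at 0.275 mol/L. Let s be the molar solubility of Ca₃(PO₄)₂.
[PO₄³⁻] ≈ 0.275 mol/L (common ion dominates); [Ca²⁺] = 3s.
Ksp = [Ca²⁺]^3[PO₄³⁻]^2 = (3s)^3(0.275)^2
(3s)^3 = 2.94×10⁻³³ / (0.275)^2 = 3.89×10⁻³²
s = 1.13×10⁻¹¹ mol/L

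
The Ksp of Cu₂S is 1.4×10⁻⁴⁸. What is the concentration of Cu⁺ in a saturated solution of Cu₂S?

1.4×10⁻¹⁶ M

Cu₂S(s) ⇌ 2 Cu⁺(aq) + S²⁻(aq)
Call the molar solubility s, so that [Cu⁺] = 2s and [S²⁻] = s.
Ksp = [Cu⁺]^2[S²⁻] = (2s)^2 · s = 4s^3 = 1.4×10⁻⁴⁸
s = 7.0×10⁻¹⁷ M
[Cu⁺] = 2s = 1.4×10⁻¹⁶ M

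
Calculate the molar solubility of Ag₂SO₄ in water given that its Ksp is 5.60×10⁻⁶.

1.12×10⁻² M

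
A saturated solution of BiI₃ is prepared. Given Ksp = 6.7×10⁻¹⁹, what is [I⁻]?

BiI₃(s) ⇌ Bi³⁺(aq) + 3 I⁻(aq)
Call the molar solubility s, so that [Bi³⁺] = s and [I⁻] = 3s.
Ksp = [Bi³⁺][I⁻]^3 = s · (3s)^3 = 27s^4 = 6.7×10⁻¹⁹
s = 1.3×10⁻⁵ mol L⁻¹
[I⁻] = 3s = 3.8×10⁻⁵ mol L⁻¹

3.8×10⁻⁵ M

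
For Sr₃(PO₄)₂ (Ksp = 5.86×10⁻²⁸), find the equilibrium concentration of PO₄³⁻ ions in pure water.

Sr₃(PO₄)₂(s) ⇌ 3 Sr²⁺(aq) + 2 PO₄³⁻(aq)
Let s be the molar solubility. Then [Sr²⁺] = 3s and [PO₄³⁻] = 2s.
Ksp = [Sr²⁺]^3[PO₄³⁻]^2 = (3s)^3 · (2s)^2 = 108s^5 = 5.86×10⁻²⁸
s = 1.40×10⁻⁶ M
[PO₄³⁻] = 2s = 2.80×10⁻⁶ M

2.80×10⁻⁶ M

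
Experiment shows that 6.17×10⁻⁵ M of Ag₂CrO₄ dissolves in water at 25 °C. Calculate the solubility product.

Ag₂CrO₄(s) ⇌ 2 Ag⁺(aq) + CrO₄²⁻(aq)
For each mole of Ag₂CrO₄ that dissolves per liter, [Ag⁺] = 2s and [CrO₄²⁻] = s; let s denote this solubility.
Ksp = [Ag⁺]^2[CrO₄²⁻] = (2s)^2 · s = 4s^3
Ksp = 4 × (6.17×10⁻⁵)^3 = 9.40×10⁻¹³

Ksp = 9.40×10⁻¹³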